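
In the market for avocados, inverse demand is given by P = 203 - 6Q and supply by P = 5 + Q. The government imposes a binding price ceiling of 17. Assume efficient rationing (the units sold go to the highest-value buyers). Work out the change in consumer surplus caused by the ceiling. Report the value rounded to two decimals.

-600.24

Free-market equilibrium: 203 - 6Q = 5 + Q gives Q* = 28.2857, P* = 33.2857.
At the ceiling price 17, quantity supplied is (17 - 5)/1 = 12; supply is the short side, so Q = 12 trades at P = 17.
CS goes from (1/2)(28.2857)(169.7143) = 2400.2449 to 1800 (computed as (203 - 17)(12) - (1/2)(6)(12)^2), a change of -600.2449.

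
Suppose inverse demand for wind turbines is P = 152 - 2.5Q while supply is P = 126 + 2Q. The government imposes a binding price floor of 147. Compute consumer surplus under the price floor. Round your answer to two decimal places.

5.00

Without the control, 152 - 2.5Q = 126 + 2Q so Q* = 5.7778 and P* = 137.5556.
At the floor price 147, quantity demanded is (152 - 147)/2.5 = 2; demand is the short side, so Q = 2 trades at P = 147.
CS is the triangle under demand above 147: (1/2)(2)(152 - 147) = 5.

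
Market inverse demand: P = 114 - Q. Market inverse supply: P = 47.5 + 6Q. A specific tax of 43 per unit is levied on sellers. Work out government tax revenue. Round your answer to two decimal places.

Without the tax, 114 - Q = 47.5 + 6Q so Q* = 9.5 and P* = 104.5.
A tax on sellers shifts supply up by 43: 114 - Q = 47.5 + 6Q + 43, so Q_t = 3.3571. Buyers pay P_b = 110.6429; sellers receive P_s = P_b - 43 = 67.6429.
Revenue is the tax times quantity traded: 43 x 3.3571 = 144.3571.

144.36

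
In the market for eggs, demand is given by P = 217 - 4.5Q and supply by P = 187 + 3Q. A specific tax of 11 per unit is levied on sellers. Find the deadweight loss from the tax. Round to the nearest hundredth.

Pre-tax equilibrium: 217 - 4.5Q = 187 + 3Q gives Q* = 4, P* = 199.
With the tax, sellers need 11 more per unit: 217 - 4.5Q = 187 + 3Q + 11, so Q_t = 2.5333. Buyers pay P_b = 205.6; sellers receive P_s = P_b - 11 = 194.6.
Deadweight loss is the triangle between the curves from Q_t to Q*: (1/2)(4 - 2.5333)(11) = 8.0667.

8.07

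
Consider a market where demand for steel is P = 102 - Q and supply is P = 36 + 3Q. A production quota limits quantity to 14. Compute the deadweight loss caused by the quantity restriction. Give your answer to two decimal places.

12.50

Without the quota, 102 - Q = 36 + 3Q gives Q* = 16.5.
At Q = 14 the demand price is 102 - (14) = 88 and the supply price is 36 + 3(14) = 78.
DWL = (1/2)(gap between curves at 14) x (Q* - 14) = (1/2)(10)(2.5) = 12.5.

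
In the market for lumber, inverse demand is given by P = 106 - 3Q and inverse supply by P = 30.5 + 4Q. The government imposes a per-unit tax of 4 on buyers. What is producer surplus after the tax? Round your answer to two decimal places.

208.66

Without the tax, 106 - 3Q = 30.5 + 4Q so Q* = 10.7857 and P* = 73.6429.
A tax on buyers shifts demand down by 4: (106 - 4) - 3Q = 30.5 + 4Q, so Q_t = 10.2143. Buyers pay P_b = 75.3571; sellers receive P_s = P_b - 4 = 71.3571.
PS = (1/2)(Q_t)(P_s - 30.5) = (1/2)(10.2143)(40.8571) = 208.6633.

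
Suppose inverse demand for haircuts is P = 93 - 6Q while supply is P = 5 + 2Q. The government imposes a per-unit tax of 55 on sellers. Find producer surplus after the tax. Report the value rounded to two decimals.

Without the tax, 93 - 6Q = 5 + 2Q so Q* = 11 and P* = 27.
With the tax, sellers need 55 more per unit: 93 - 6Q = 5 + 2Q + 55, so Q_t = 4.125. Buyers pay P_b = 68.25; sellers receive P_s = P_b - 55 = 13.25.
PS = (1/2)(Q_t)(P_s - 5) = (1/2)(4.125)(8.25) = 17.0156.

17.02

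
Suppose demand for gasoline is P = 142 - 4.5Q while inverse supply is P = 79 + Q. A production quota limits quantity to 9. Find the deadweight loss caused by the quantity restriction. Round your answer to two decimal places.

16.57

Unrestricted equilibrium: Q* = (142 - 79)/(4.5 + 1) = 11.4545.
At Q = 9 the demand price is 142 - 4.5(9) = 101.5 and the supply price is 79 + (9) = 88.
DWL = (1/2)(gap between curves at 9) x (Q* - 9) = (1/2)(13.5)(2.4545) = 16.5682.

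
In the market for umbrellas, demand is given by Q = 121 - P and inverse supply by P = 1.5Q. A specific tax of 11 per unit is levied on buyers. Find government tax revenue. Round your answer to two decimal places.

484.00

Rewriting demand in inverse form: P = 121 - Q.
Without the tax, 121 - Q = 1.5Q so Q* = 48.4 and P* = 72.6.
With the tax, buyers' net willingness to pay falls by 11: (121 - 11) - Q = 1.5Q, so Q_t = 44. Buyers pay P_b = 77; sellers receive P_s = P_b - 11 = 66.
Revenue is the tax times quantity traded: 11 x 44 = 484.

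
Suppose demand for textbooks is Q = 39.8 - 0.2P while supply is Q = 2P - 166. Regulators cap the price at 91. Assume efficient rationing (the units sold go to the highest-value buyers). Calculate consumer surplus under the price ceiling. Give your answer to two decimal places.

Rewriting demand in inverse form: P = 199 - 5Q.
Rewriting supply in inverse form: P = 83 + 0.5Q.
Without the control, 199 - 5Q = 83 + 0.5Q so Q* = 21.0909 and P* = 93.5455.
At the ceiling price 91, quantity supplied is (91 - 83)/0.5 = 16; supply is the short side, so Q = 16 trades at P = 91.
The demand price at Q = 16 is 119. CS is the trapezoid between demand and 91 over [0, 16]: (1/2)[(199 - 91) + (119 - 91)](16) = 1088.

1088.00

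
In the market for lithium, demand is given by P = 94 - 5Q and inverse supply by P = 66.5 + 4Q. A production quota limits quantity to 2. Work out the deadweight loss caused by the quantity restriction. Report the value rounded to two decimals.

Without the quota, 94 - 5Q = 66.5 + 4Q gives Q* = 3.0556.
At Q = 2 the demand price is 94 - 5(2) = 84 and the supply price is 66.5 + 4(2) = 74.5.
DWL = (1/2)(gap between curves at 2) x (Q* - 2) = (1/2)(9.5)(1.0556) = 5.0139.

5.01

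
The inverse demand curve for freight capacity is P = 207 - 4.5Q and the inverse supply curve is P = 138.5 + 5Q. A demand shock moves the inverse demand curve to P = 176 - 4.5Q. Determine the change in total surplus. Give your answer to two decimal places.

Initial equilibrium: Q_0 = 7.2105, P_0 = 174.5526; CS_0 = (1/2)(7.2105)(32.4474) = 116.9813, PS_0 = (1/2)(7.2105)(36.0526) = 129.9792.
New equilibrium: 176 - 4.5Q = 138.5 + 5Q gives Q_1 = 3.9474, P_1 = 158.2368; CS_1 = 35.0589, PS_1 = 38.9543.
Change in total surplus = (35.0589 + 38.9543) - (116.9813 + 129.9792) = -172.9474.

-172.95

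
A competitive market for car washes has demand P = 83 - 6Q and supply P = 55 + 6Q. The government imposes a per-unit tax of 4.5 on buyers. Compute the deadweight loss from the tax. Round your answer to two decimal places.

Without the tax, 83 - 6Q = 55 + 6Q so Q* = 2.3333 and P* = 69.
With the tax, buyers' net willingness to pay falls by 4.5: (83 - 4.5) - 6Q = 55 + 6Q, so Q_t = 1.9583. Buyers pay P_b = 71.25; sellers receive P_s = P_b - 4.5 = 66.75.
The welfare triangle lost has base Q* - Q_t = 0.375 and height t = 4.5, so DWL = (1/2)(0.375)(4.5) = 0.8438.

0.84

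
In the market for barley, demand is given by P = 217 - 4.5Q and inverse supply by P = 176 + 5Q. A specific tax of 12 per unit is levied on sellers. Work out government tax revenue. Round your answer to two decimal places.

Pre-tax equilibrium: 217 - 4.5Q = 176 + 5Q gives Q* = 4.3158, P* = 197.5789.
With the tax, sellers need 12 more per unit: 217 - 4.5Q = 176 + 5Q + 12, so Q_t = 3.0526. Buyers pay P_b = 203.2632; sellers receive P_s = P_b - 12 = 191.2632.
Tax revenue = t x Q_t = 12 x 3.0526 = 36.6316.

36.63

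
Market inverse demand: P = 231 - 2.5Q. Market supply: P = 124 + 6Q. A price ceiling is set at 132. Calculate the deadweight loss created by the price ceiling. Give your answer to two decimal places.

538.36

Free-market equilibrium: 231 - 2.5Q = 124 + 6Q gives Q* = 12.5882, P* = 199.5294.
At P = 132, sellers supply (132 - 124)/6 = 1.3333 while buyers want more, so the quantity traded is 1.3333 at price 132.
At Q = 1.3333 the demand price is 227.6667 and the supply price is 132. Deadweight loss is the triangle between the curves from 1.3333 to 12.5882: (1/2)(227.6667 - 132)(12.5882 - 1.3333) = 538.3595.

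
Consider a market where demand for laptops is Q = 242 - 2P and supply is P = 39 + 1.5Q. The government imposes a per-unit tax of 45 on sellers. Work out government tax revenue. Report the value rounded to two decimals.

832.50

Rewriting demand in inverse form: P = 121 - 0.5Q.
Pre-tax equilibrium: 121 - 0.5Q = 39 + 1.5Q gives Q* = 41, P* = 100.5.
With the tax, sellers need 45 more per unit: 121 - 0.5Q = 39 + 1.5Q + 45, so Q_t = 18.5. Buyers pay P_b = 111.75; sellers receive P_s = P_b - 45 = 66.75.
Tax revenue = t x Q_t = 45 x 18.5 = 832.5.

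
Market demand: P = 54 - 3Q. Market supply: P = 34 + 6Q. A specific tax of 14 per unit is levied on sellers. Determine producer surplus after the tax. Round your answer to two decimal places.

1.33

Without the tax, 54 - 3Q = 34 + 6Q so Q* = 2.2222 and P* = 47.3333.
With the tax, sellers need 14 more per unit: 54 - 3Q = 34 + 6Q + 14, so Q_t = 0.6667. Buyers pay P_b = 52; sellers receive P_s = P_b - 14 = 38.
PS = (1/2)(Q_t)(P_s - 34) = (1/2)(0.6667)(4) = 1.3333.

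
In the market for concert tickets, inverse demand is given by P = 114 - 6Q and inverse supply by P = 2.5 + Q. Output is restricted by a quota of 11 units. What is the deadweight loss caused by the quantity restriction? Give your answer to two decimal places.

85.02

Without the quota, 114 - 6Q = 2.5 + Q gives Q* = 15.9286.
At Q = 11 the demand price is 114 - 6(11) = 48 and the supply price is 2.5 + (11) = 13.5.
DWL = (1/2)(gap between curves at 11) x (Q* - 11) = (1/2)(34.5)(4.9286) = 85.0179.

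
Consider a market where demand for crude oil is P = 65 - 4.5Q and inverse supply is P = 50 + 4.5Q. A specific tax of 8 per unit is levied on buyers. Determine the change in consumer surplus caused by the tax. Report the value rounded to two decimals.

Without the tax, 65 - 4.5Q = 50 + 4.5Q so Q* = 1.6667 and P* = 57.5.
A tax on buyers shifts demand down by 8: (65 - 8) - 4.5Q = 50 + 4.5Q, so Q_t = 0.7778. Buyers pay P_b = 61.5; sellers receive P_s = P_b - 8 = 53.5.
Consumers lose the trapezoid between P* and P_b out to Q_t plus the triangle from Q_t to Q*: change in CS = 1.3611 - 6.25 = -4.8889.

-4.89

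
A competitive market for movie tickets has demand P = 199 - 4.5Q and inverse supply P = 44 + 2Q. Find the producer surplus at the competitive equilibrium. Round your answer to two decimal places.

Setting demand equal to supply, 155 = 6.5Q, so Q* = 23.8462 and P* = 91.6923.
Producer surplus is the triangle above supply below P*: (1/2)(23.8462)(91.6923 - 44) = (1/2)(23.8462)(47.6923) = 568.6391.

568.64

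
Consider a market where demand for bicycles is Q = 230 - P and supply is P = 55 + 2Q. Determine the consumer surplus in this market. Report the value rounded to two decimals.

1701.39

Rewriting demand in inverse form: P = 230 - Q.
Set 230 - Q = 55 + 2Q, which gives 175 = 3Q, so Q* = 58.3333 and P* = 230 - (58.3333) = 171.6667.
CS is the area between the demand curve and P* from 0 to Q*: (1/2)(58.3333)(58.3333) = 1701.3889.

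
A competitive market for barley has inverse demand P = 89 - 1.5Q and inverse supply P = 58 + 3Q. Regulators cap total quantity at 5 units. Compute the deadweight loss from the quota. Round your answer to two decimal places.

8.03

Unrestricted equilibrium: Q* = (89 - 58)/(1.5 + 3) = 6.8889.
At Q = 5 the demand price is 89 - 1.5(5) = 81.5 and the supply price is 58 + 3(5) = 73.
DWL = (1/2)(gap between curves at 5) x (Q* - 5) = (1/2)(8.5)(1.8889) = 8.0278.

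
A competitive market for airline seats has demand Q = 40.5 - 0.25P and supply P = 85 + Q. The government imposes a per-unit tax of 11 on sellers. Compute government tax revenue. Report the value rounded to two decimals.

Rewriting demand in inverse form: P = 162 - 4Q.
Pre-tax equilibrium: 162 - 4Q = 85 + Q gives Q* = 15.4, P* = 100.4.
A tax on sellers shifts supply up by 11: 162 - 4Q = 85 + Q + 11, so Q_t = 13.2. Buyers pay P_b = 109.2; sellers receive P_s = P_b - 11 = 98.2.
Tax revenue = t x Q_t = 11 x 13.2 = 145.2.

145.20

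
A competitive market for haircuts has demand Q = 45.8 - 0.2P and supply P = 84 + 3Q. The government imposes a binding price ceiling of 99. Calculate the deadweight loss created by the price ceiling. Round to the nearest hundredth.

Rewriting demand in inverse form: P = 229 - 5Q.
Without the control, 229 - 5Q = 84 + 3Q so Q* = 18.125 and P* = 138.375.
At the ceiling price 99, quantity supplied is (99 - 84)/3 = 5; supply is the short side, so Q = 5 trades at P = 99.
The lost-trades triangle has base Q* - 5 = 13.125 and height equal to the gap between the curves at Q = 5, which is 204 - 99 = 105. DWL = (1/2)(13.125)(105) = 689.0625.

689.06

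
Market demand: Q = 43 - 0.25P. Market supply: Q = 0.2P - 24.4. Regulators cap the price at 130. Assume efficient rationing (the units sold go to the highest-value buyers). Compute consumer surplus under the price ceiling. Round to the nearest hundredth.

Rewriting demand in inverse form: P = 172 - 4Q.
Rewriting supply in inverse form: P = 122 + 5Q.
Free-market equilibrium: 172 - 4Q = 122 + 5Q gives Q* = 5.5556, P* = 149.7778.
At P = 130, sellers supply (130 - 122)/5 = 1.6 while buyers want more, so the quantity traded is 1.6 at price 130.
The demand price at Q = 1.6 is 165.6. CS is the trapezoid between demand and 130 over [0, 1.6]: (1/2)[(172 - 130) + (165.6 - 130)](1.6) = 62.08.

62.08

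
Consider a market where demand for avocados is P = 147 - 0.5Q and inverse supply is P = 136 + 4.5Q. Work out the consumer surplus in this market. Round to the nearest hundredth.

Setting demand equal to supply, 11 = 5Q, so Q* = 2.2 and P* = 145.9.
CS is the area between the demand curve and P* from 0 to Q*: (1/2)(2.2)(1.1) = 1.21.

1.21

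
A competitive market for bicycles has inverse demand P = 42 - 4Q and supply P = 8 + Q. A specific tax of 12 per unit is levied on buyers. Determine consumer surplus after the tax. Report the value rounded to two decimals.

Without the tax, 42 - 4Q = 8 + Q so Q* = 6.8 and P* = 14.8.
A tax on buyers shifts demand down by 12: (42 - 12) - 4Q = 8 + Q, so Q_t = 4.4. Buyers pay P_b = 24.4; sellers receive P_s = P_b - 12 = 12.4.
CS = (1/2)(Q_t)(42 - P_b) = (1/2)(4.4)(17.6) = 38.72.

38.72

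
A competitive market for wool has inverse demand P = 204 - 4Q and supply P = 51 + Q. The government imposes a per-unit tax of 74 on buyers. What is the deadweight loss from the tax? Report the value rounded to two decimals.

Without the tax, 204 - 4Q = 51 + Q so Q* = 30.6 and P* = 81.6.
A tax on buyers shifts demand down by 74: (204 - 74) - 4Q = 51 + Q, so Q_t = 15.8. Buyers pay P_b = 140.8; sellers receive P_s = P_b - 74 = 66.8.
Deadweight loss is the triangle between the curves from Q_t to Q*: (1/2)(30.6 - 15.8)(74) = 547.6.

547.60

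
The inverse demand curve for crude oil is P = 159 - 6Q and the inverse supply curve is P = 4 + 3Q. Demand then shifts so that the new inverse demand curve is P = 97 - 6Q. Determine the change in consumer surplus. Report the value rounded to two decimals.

Initial equilibrium: Q_0 = 17.2222, P_0 = 55.6667; CS_0 = (1/2)(17.2222)(103.3333) = 889.8148, PS_0 = (1/2)(17.2222)(51.6667) = 444.9074.
New equilibrium: 97 - 6Q = 4 + 3Q gives Q_1 = 10.3333, P_1 = 35; CS_1 = 320.3333, PS_1 = 160.1667.
Change in consumer surplus = 320.3333 - 889.8148 = -569.4815.

-569.48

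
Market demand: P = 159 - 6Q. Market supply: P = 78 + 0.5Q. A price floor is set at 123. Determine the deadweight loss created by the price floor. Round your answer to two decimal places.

135.69

Without the control, 159 - 6Q = 78 + 0.5Q so Q* = 12.4615 and P* = 84.2308.
At P = 123, buyers demand (159 - 123)/6 = 6 while sellers would supply more, so the quantity traded is 6 at price 123.
At Q = 6 the demand price is 123 and the supply price is 81. Deadweight loss is the triangle between the curves from 6 to 12.4615: (1/2)(123 - 81)(12.4615 - 6) = 135.6923.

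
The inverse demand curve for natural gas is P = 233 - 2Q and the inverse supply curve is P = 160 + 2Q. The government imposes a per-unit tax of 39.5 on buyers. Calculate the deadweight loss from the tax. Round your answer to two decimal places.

Pre-tax equilibrium: 233 - 2Q = 160 + 2Q gives Q* = 18.25, P* = 196.5.
A tax on buyers shifts demand down by 39.5: (233 - 39.5) - 2Q = 160 + 2Q, so Q_t = 8.375. Buyers pay P_b = 216.25; sellers receive P_s = P_b - 39.5 = 176.75.
The welfare triangle lost has base Q* - Q_t = 9.875 and height t = 39.5, so DWL = (1/2)(9.875)(39.5) = 195.0312.

195.03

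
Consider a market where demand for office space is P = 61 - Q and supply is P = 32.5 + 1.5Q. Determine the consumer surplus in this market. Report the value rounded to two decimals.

64.98

Set 61 - Q = 32.5 + 1.5Q, which gives 28.5 = 2.5Q, so Q* = 11.4 and P* = 61 - (11.4) = 49.6.
The demand choke price is 61, so CS = (1/2)(Q*)(61 - P*) = (1/2)(11.4)(11.4) = 64.98.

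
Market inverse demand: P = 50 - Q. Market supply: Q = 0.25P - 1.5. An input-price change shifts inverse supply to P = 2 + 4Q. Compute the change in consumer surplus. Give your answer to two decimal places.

Rewriting supply in inverse form: P = 6 + 4Q.
Initial equilibrium: Q_0 = 8.8, P_0 = 41.2; CS_0 = (1/2)(8.8)(8.8) = 38.72, PS_0 = (1/2)(8.8)(35.2) = 154.88.
New equilibrium: 50 - Q = 2 + 4Q gives Q_1 = 9.6, P_1 = 40.4; CS_1 = 46.08, PS_1 = 184.32.
Change in consumer surplus = 46.08 - 38.72 = 7.36.

7.36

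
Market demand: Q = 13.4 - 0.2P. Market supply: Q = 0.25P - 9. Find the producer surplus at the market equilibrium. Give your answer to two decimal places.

23.73

Rewriting demand in inverse form: P = 67 - 5Q.
Rewriting supply in inverse form: P = 36 + 4Q.
Equilibrium: 67 - 5Q = 36 + 4Q, so Q* = 3.4444 and P* = 49.7778.
Producer surplus is the triangle above supply below P*: (1/2)(3.4444)(49.7778 - 36) = (1/2)(3.4444)(13.7778) = 23.7284.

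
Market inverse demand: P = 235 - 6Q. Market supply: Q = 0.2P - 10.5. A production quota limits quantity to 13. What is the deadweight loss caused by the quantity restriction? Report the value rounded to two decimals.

Rewriting supply in inverse form: P = 52.5 + 5Q.
Unrestricted equilibrium: Q* = (235 - 52.5)/(6 + 5) = 16.5909.
At Q = 13 the demand price is 235 - 6(13) = 157 and the supply price is 52.5 + 5(13) = 117.5.
DWL = (1/2)(gap between curves at 13) x (Q* - 13) = (1/2)(39.5)(3.5909) = 70.9205.

70.92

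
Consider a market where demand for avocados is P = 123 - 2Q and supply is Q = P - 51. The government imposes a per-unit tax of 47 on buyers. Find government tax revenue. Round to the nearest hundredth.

391.67

Rewriting supply in inverse form: P = 51 + Q.
Pre-tax equilibrium: 123 - 2Q = 51 + Q gives Q* = 24, P* = 75.
With the tax, buyers' net willingness to pay falls by 47: (123 - 47) - 2Q = 51 + Q, so Q_t = 8.3333. Buyers pay P_b = 106.3333; sellers receive P_s = P_b - 47 = 59.3333.
Tax revenue = t x Q_t = 47 x 8.3333 = 391.6667.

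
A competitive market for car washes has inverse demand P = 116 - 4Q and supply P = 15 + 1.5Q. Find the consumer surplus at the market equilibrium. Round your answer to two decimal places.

Setting demand equal to supply, 101 = 5.5Q, so Q* = 18.3636 and P* = 42.5455.
CS is the area between the demand curve and P* from 0 to Q*: (1/2)(18.3636)(73.4545) = 674.4463.

674.45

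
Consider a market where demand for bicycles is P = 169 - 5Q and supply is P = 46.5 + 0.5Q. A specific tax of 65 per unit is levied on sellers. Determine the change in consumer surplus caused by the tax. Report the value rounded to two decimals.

-966.94

Without the tax, 169 - 5Q = 46.5 + 0.5Q so Q* = 22.2727 and P* = 57.6364.
A tax on sellers shifts supply up by 65: 169 - 5Q = 46.5 + 0.5Q + 65, so Q_t = 10.4545. Buyers pay P_b = 116.7273; sellers receive P_s = P_b - 65 = 51.7273.
CS falls from (1/2)(22.2727)(111.3636) = 1240.186 to (1/2)(10.4545)(52.2727) = 273.2438, a change of -966.9421.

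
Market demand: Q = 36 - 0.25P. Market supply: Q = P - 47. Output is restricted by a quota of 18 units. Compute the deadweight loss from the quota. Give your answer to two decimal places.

Rewriting demand in inverse form: P = 144 - 4Q.
Rewriting supply in inverse form: P = 47 + Q.
Unrestricted equilibrium: Q* = (144 - 47)/(4 + 1) = 19.4.
At Q = 18 the demand price is 144 - 4(18) = 72 and the supply price is 47 + (18) = 65.
DWL = (1/2)(gap between curves at 18) x (Q* - 18) = (1/2)(7)(1.4) = 4.9.

4.90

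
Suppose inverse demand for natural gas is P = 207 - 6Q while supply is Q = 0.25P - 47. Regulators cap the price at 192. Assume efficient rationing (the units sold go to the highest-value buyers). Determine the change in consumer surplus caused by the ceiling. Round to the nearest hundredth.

1.17

Rewriting supply in inverse form: P = 188 + 4Q.
Without the control, 207 - 6Q = 188 + 4Q so Q* = 1.9 and P* = 195.6.
At the ceiling price 192, quantity supplied is (192 - 188)/4 = 1; supply is the short side, so Q = 1 trades at P = 192.
CS goes from (1/2)(1.9)(11.4) = 10.83 to 12 (computed as (207 - 192)(1) - (1/2)(6)(1)^2), a change of 1.17.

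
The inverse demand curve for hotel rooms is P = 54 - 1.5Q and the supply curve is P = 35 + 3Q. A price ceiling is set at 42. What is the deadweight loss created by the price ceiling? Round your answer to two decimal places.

8.03

Without the control, 54 - 1.5Q = 35 + 3Q so Q* = 4.2222 and P* = 47.6667.
At P = 42, sellers supply (42 - 35)/3 = 2.3333 while buyers want more, so the quantity traded is 2.3333 at price 42.
The lost-trades triangle has base Q* - 2.3333 = 1.8889 and height equal to the gap between the curves at Q = 2.3333, which is 50.5 - 42 = 8.5. DWL = (1/2)(1.8889)(8.5) = 8.0278.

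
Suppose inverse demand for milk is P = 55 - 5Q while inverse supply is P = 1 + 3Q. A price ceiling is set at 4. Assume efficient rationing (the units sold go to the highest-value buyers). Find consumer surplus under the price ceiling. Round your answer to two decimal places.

Free-market equilibrium: 55 - 5Q = 1 + 3Q gives Q* = 6.75, P* = 21.25.
At the ceiling price 4, quantity supplied is (4 - 1)/3 = 1; supply is the short side, so Q = 1 trades at P = 4.
The demand price at Q = 1 is 50. CS is the trapezoid between demand and 4 over [0, 1]: (1/2)[(55 - 4) + (50 - 4)](1) = 48.5.

48.50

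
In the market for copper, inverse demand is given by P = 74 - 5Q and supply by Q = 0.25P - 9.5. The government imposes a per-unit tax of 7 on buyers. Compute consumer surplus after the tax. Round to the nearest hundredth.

25.96

Rewriting supply in inverse form: P = 38 + 4Q.
Pre-tax equilibrium: 74 - 5Q = 38 + 4Q gives Q* = 4, P* = 54.
A tax on buyers shifts demand down by 7: (74 - 7) - 5Q = 38 + 4Q, so Q_t = 3.2222. Buyers pay P_b = 57.8889; sellers receive P_s = P_b - 7 = 50.8889.
CS = (1/2)(Q_t)(74 - P_b) = (1/2)(3.2222)(16.1111) = 25.9568.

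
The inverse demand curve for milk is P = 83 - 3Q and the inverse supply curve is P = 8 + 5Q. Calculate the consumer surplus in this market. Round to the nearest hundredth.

Equilibrium: 83 - 3Q = 8 + 5Q, so Q* = 9.375 and P* = 54.875.
The demand choke price is 83, so CS = (1/2)(Q*)(83 - P*) = (1/2)(9.375)(28.125) = 131.8359.

131.84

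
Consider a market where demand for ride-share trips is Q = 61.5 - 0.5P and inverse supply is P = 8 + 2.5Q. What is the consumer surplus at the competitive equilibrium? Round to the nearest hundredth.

653.09

Rewriting demand in inverse form: P = 123 - 2Q.
Set 123 - 2Q = 8 + 2.5Q, which gives 115 = 4.5Q, so Q* = 25.5556 and P* = 123 - 2(25.5556) = 71.8889.
Consumer surplus is the triangle under demand above P*: (1/2)(25.5556)(123 - 71.8889) = (1/2)(25.5556)(51.1111) = 653.0864.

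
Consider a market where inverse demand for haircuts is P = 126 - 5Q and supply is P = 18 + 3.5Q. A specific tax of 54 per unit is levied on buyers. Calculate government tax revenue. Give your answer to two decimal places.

343.06

Without the tax, 126 - 5Q = 18 + 3.5Q so Q* = 12.7059 and P* = 62.4706.
With the tax, buyers' net willingness to pay falls by 54: (126 - 54) - 5Q = 18 + 3.5Q, so Q_t = 6.3529. Buyers pay P_b = 94.2353; sellers receive P_s = P_b - 54 = 40.2353.
Revenue is the tax times quantity traded: 54 x 6.3529 = 343.0588.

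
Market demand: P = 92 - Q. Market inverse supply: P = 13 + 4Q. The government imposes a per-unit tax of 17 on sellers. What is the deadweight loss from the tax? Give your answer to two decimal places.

Pre-tax equilibrium: 92 - Q = 13 + 4Q gives Q* = 15.8, P* = 76.2.
With the tax, sellers need 17 more per unit: 92 - Q = 13 + 4Q + 17, so Q_t = 12.4. Buyers pay P_b = 79.6; sellers receive P_s = P_b - 17 = 62.6.
The welfare triangle lost has base Q* - Q_t = 3.4 and height t = 17, so DWL = (1/2)(3.4)(17) = 28.9.

28.90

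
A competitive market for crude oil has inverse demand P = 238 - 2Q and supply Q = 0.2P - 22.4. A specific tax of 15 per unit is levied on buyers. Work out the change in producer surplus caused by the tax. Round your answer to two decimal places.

Rewriting supply in inverse form: P = 112 + 5Q.
Without the tax, 238 - 2Q = 112 + 5Q so Q* = 18 and P* = 202.
A tax on buyers shifts demand down by 15: (238 - 15) - 2Q = 112 + 5Q, so Q_t = 15.8571. Buyers pay P_b = 206.2857; sellers receive P_s = P_b - 15 = 191.2857.
Producers lose the trapezoid between P_s and P* out to Q_t plus the triangle from Q_t to Q*: change in PS = 628.6224 - 810 = -181.3776.

-181.38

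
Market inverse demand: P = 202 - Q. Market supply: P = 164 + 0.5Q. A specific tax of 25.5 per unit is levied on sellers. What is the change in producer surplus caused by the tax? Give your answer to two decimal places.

-143.08

Without the tax, 202 - Q = 164 + 0.5Q so Q* = 25.3333 and P* = 176.6667.
A tax on sellers shifts supply up by 25.5: 202 - Q = 164 + 0.5Q + 25.5, so Q_t = 8.3333. Buyers pay P_b = 193.6667; sellers receive P_s = P_b - 25.5 = 168.1667.
Producers lose the trapezoid between P_s and P* out to Q_t plus the triangle from Q_t to Q*: change in PS = 17.3611 - 160.4444 = -143.0833.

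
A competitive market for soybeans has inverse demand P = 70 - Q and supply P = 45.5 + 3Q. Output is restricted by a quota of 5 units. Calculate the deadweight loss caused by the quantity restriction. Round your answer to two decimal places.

2.53

Unrestricted equilibrium: Q* = (70 - 45.5)/(1 + 3) = 6.125.
At Q = 5 the demand price is 70 - (5) = 65 and the supply price is 45.5 + 3(5) = 60.5.
Deadweight loss is the triangle between the curves from 5 to 6.125: (1/2)(65 - 60.5)(6.125 - 5) = 2.5312.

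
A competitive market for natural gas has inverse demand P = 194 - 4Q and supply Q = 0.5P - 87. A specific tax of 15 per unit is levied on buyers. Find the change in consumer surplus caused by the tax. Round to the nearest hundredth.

-20.83

Rewriting supply in inverse form: P = 174 + 2Q.
Without the tax, 194 - 4Q = 174 + 2Q so Q* = 3.3333 and P* = 180.6667.
A tax on buyers shifts demand down by 15: (194 - 15) - 4Q = 174 + 2Q, so Q_t = 0.8333. Buyers pay P_b = 190.6667; sellers receive P_s = P_b - 15 = 175.6667.
CS falls from (1/2)(3.3333)(13.3333) = 22.2222 to (1/2)(0.8333)(3.3333) = 1.3889, a change of -20.8333.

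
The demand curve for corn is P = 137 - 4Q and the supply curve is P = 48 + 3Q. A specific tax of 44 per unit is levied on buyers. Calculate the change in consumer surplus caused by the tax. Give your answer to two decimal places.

-240.65

Pre-tax equilibrium: 137 - 4Q = 48 + 3Q gives Q* = 12.7143, P* = 86.1429.
With the tax, buyers' net willingness to pay falls by 44: (137 - 44) - 4Q = 48 + 3Q, so Q_t = 6.4286. Buyers pay P_b = 111.2857; sellers receive P_s = P_b - 44 = 67.2857.
Consumers lose the trapezoid between P* and P_b out to Q_t plus the triangle from Q_t to Q*: change in CS = 82.6531 - 323.3061 = -240.6531.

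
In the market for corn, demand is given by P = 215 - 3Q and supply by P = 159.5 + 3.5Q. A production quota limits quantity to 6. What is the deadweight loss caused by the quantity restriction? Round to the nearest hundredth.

Without the quota, 215 - 3Q = 159.5 + 3.5Q gives Q* = 8.5385.
At Q = 6 the demand price is 215 - 3(6) = 197 and the supply price is 159.5 + 3.5(6) = 180.5.
Deadweight loss is the triangle between the curves from 6 to 8.5385: (1/2)(197 - 180.5)(8.5385 - 6) = 20.9423.

20.94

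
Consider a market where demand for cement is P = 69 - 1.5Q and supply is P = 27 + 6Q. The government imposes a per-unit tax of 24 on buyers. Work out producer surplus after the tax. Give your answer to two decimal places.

Pre-tax equilibrium: 69 - 1.5Q = 27 + 6Q gives Q* = 5.6, P* = 60.6.
With the tax, buyers' net willingness to pay falls by 24: (69 - 24) - 1.5Q = 27 + 6Q, so Q_t = 2.4. Buyers pay P_b = 65.4; sellers receive P_s = P_b - 24 = 41.4.
PS = (1/2)(Q_t)(P_s - 27) = (1/2)(2.4)(14.4) = 17.28.

17.28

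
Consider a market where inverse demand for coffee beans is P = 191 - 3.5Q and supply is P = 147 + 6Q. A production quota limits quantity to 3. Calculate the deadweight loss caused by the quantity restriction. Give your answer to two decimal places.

Unrestricted equilibrium: Q* = (191 - 147)/(3.5 + 6) = 4.6316.
At Q = 3 the demand price is 191 - 3.5(3) = 180.5 and the supply price is 147 + 6(3) = 165.
DWL = (1/2)(gap between curves at 3) x (Q* - 3) = (1/2)(15.5)(1.6316) = 12.6447.

12.64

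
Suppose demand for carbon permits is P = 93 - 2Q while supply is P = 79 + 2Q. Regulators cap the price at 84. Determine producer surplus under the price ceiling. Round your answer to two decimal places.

Without the control, 93 - 2Q = 79 + 2Q so Q* = 3.5 and P* = 86.
At P = 84, sellers supply (84 - 79)/2 = 2.5 while buyers want more, so the quantity traded is 2.5 at price 84.
PS is the triangle above supply below 84: (1/2)(2.5)(84 - 79) = 6.25.

6.25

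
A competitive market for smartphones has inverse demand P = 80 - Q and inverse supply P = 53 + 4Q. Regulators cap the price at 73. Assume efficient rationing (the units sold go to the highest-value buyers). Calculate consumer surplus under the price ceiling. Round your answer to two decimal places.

22.50

Free-market equilibrium: 80 - Q = 53 + 4Q gives Q* = 5.4, P* = 74.6.
At the ceiling price 73, quantity supplied is (73 - 53)/4 = 5; supply is the short side, so Q = 5 trades at P = 73.
The demand price at Q = 5 is 75. CS is the trapezoid between demand and 73 over [0, 5]: (1/2)[(80 - 73) + (75 - 73)](5) = 22.5.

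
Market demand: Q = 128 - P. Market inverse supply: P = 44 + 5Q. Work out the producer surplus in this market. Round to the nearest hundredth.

490.00

Rewriting demand in inverse form: P = 128 - Q.
Set 128 - Q = 44 + 5Q, which gives 84 = 6Q, so Q* = 14 and P* = 128 - (14) = 114.
Producer surplus is the triangle above supply below P*: (1/2)(14)(114 - 44) = (1/2)(14)(70) = 490.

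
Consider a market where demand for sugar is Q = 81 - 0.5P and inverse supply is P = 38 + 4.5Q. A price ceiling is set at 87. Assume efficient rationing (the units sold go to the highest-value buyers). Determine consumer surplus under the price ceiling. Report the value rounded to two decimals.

Rewriting demand in inverse form: P = 162 - 2Q.
Without the control, 162 - 2Q = 38 + 4.5Q so Q* = 19.0769 and P* = 123.8462.
At the ceiling price 87, quantity supplied is (87 - 38)/4.5 = 10.8889; supply is the short side, so Q = 10.8889 trades at P = 87.
The demand price at Q = 10.8889 is 140.2222. CS is the trapezoid between demand and 87 over [0, 10.8889]: (1/2)[(162 - 87) + (140.2222 - 87)](10.8889) = 698.0988.

698.10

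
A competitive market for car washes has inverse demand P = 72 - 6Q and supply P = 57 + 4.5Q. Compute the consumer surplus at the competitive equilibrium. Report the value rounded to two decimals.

6.12

Equilibrium: 72 - 6Q = 57 + 4.5Q, so Q* = 1.4286 and P* = 63.4286.
CS is the area between the demand curve and P* from 0 to Q*: (1/2)(1.4286)(8.5714) = 6.1224.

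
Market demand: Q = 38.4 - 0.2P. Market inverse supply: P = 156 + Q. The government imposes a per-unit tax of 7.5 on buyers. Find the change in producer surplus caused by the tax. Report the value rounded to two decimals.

Rewriting demand in inverse form: P = 192 - 5Q.
Pre-tax equilibrium: 192 - 5Q = 156 + Q gives Q* = 6, P* = 162.
With the tax, buyers' net willingness to pay falls by 7.5: (192 - 7.5) - 5Q = 156 + Q, so Q_t = 4.75. Buyers pay P_b = 168.25; sellers receive P_s = P_b - 7.5 = 160.75.
Producers lose the trapezoid between P_s and P* out to Q_t plus the triangle from Q_t to Q*: change in PS = 11.2812 - 18 = -6.7188.

-6.72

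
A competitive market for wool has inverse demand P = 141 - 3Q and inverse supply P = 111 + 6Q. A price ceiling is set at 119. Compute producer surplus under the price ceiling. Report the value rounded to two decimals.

Free-market equilibrium: 141 - 3Q = 111 + 6Q gives Q* = 3.3333, P* = 131.
At the ceiling price 119, quantity supplied is (119 - 111)/6 = 1.3333; supply is the short side, so Q = 1.3333 trades at P = 119.
PS is the triangle above supply below 119: (1/2)(1.3333)(119 - 111) = 5.3333.

5.33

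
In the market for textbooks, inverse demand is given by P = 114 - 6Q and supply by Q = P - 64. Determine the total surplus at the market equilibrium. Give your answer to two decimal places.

178.57

Rewriting supply in inverse form: P = 64 + Q.
Setting demand equal to supply, 50 = 7Q, so Q* = 7.1429 and P* = 71.1429.
Total surplus is the full triangle between the curves from 0 to Q*: (1/2)(7.1429)(114 - 64) = 178.5714.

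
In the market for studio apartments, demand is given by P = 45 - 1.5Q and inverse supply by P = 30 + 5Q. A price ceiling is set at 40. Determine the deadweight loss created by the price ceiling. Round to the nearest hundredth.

0.31

Without the control, 45 - 1.5Q = 30 + 5Q so Q* = 2.3077 and P* = 41.5385.
At P = 40, sellers supply (40 - 30)/5 = 2 while buyers want more, so the quantity traded is 2 at price 40.
At Q = 2 the demand price is 42 and the supply price is 40. Deadweight loss is the triangle between the curves from 2 to 2.3077: (1/2)(42 - 40)(2.3077 - 2) = 0.3077.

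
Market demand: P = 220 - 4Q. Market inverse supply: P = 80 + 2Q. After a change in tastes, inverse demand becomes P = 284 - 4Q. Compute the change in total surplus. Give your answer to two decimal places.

Initial equilibrium: Q_0 = 23.3333, P_0 = 126.6667; CS_0 = (1/2)(23.3333)(93.3333) = 1088.8889, PS_0 = (1/2)(23.3333)(46.6667) = 544.4444.
New equilibrium: 284 - 4Q = 80 + 2Q gives Q_1 = 34, P_1 = 148; CS_1 = 2312, PS_1 = 1156.
Change in total surplus = (2312 + 1156) - (1088.8889 + 544.4444) = 1834.6667.

1834.67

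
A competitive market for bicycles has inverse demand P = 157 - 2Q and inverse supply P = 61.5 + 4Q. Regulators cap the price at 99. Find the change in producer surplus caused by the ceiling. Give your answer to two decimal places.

-330.90

Free-market equilibrium: 157 - 2Q = 61.5 + 4Q gives Q* = 15.9167, P* = 125.1667.
At the ceiling price 99, quantity supplied is (99 - 61.5)/4 = 9.375; supply is the short side, so Q = 9.375 trades at P = 99.
PS goes from (1/2)(15.9167)(63.6667) = 506.6806 to 175.7812 (computed as (99 - 61.5)(9.375) - (1/2)(4)(9.375)^2), a change of -330.8993.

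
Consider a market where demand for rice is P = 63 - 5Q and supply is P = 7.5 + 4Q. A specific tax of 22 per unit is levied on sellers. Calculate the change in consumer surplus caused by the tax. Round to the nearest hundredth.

Pre-tax equilibrium: 63 - 5Q = 7.5 + 4Q gives Q* = 6.1667, P* = 32.1667.
With the tax, sellers need 22 more per unit: 63 - 5Q = 7.5 + 4Q + 22, so Q_t = 3.7222. Buyers pay P_b = 44.3889; sellers receive P_s = P_b - 22 = 22.3889.
Consumers lose the trapezoid between P* and P_b out to Q_t plus the triangle from Q_t to Q*: change in CS = 34.6373 - 95.0694 = -60.4321.

-60.43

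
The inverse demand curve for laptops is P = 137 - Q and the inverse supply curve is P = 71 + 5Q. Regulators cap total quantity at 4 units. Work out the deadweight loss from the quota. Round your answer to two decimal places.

147.00

Unrestricted equilibrium: Q* = (137 - 71)/(1 + 5) = 11.
At Q = 4 the demand price is 137 - (4) = 133 and the supply price is 71 + 5(4) = 91.
Deadweight loss is the triangle between the curves from 4 to 11: (1/2)(133 - 91)(11 - 4) = 147.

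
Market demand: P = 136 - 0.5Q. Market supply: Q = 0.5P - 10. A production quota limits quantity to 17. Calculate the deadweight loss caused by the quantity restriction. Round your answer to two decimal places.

Rewriting supply in inverse form: P = 20 + 2Q.
Unrestricted equilibrium: Q* = (136 - 20)/(0.5 + 2) = 46.4.
At Q = 17 the demand price is 136 - 0.5(17) = 127.5 and the supply price is 20 + 2(17) = 54.
Deadweight loss is the triangle between the curves from 17 to 46.4: (1/2)(127.5 - 54)(46.4 - 17) = 1080.45.

1080.45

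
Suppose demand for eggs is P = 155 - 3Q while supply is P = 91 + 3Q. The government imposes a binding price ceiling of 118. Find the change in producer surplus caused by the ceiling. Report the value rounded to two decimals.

-49.17

Free-market equilibrium: 155 - 3Q = 91 + 3Q gives Q* = 10.6667, P* = 123.
At P = 118, sellers supply (118 - 91)/3 = 9 while buyers want more, so the quantity traded is 9 at price 118.
PS goes from (1/2)(10.6667)(32) = 170.6667 to 121.5 (computed as (118 - 91)(9) - (1/2)(3)(9)^2), a change of -49.1667.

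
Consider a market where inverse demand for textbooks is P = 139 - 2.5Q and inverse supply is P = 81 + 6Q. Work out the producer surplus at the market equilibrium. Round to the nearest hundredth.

Equilibrium: 139 - 2.5Q = 81 + 6Q, so Q* = 6.8235 and P* = 121.9412.
Producer surplus is the triangle above supply below P*: (1/2)(6.8235)(121.9412 - 81) = (1/2)(6.8235)(40.9412) = 139.6817.

139.68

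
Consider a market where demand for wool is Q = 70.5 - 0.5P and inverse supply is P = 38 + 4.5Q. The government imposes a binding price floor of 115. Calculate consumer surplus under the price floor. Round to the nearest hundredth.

169.00

Rewriting demand in inverse form: P = 141 - 2Q.
Free-market equilibrium: 141 - 2Q = 38 + 4.5Q gives Q* = 15.8462, P* = 109.3077.
At P = 115, buyers demand (141 - 115)/2 = 13 while sellers would supply more, so the quantity traded is 13 at price 115.
CS is the triangle under demand above 115: (1/2)(13)(141 - 115) = 169.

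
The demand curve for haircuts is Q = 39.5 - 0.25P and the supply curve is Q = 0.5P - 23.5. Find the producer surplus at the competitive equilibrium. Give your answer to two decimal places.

342.25

Rewriting demand in inverse form: P = 158 - 4Q.
Rewriting supply in inverse form: P = 47 + 2Q.
Equilibrium: 158 - 4Q = 47 + 2Q, so Q* = 18.5 and P* = 84.
Producer surplus is the triangle above supply below P*: (1/2)(18.5)(84 - 47) = (1/2)(18.5)(37) = 342.25.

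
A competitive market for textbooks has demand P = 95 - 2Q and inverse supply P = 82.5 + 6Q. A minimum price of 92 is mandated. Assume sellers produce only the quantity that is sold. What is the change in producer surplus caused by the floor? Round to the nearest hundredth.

Free-market equilibrium: 95 - 2Q = 82.5 + 6Q gives Q* = 1.5625, P* = 91.875.
At the floor price 92, quantity demanded is (95 - 92)/2 = 1.5; demand is the short side, so Q = 1.5 trades at P = 92.
PS goes from (1/2)(1.5625)(9.375) = 7.3242 to 7.5 (computed as (92 - 82.5)(1.5) - (1/2)(6)(1.5)^2), a change of 0.1758.

0.18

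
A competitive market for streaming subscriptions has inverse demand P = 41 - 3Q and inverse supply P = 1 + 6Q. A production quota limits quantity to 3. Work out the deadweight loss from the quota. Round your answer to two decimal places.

9.39

Unrestricted equilibrium: Q* = (41 - 1)/(3 + 6) = 4.4444.
At Q = 3 the demand price is 41 - 3(3) = 32 and the supply price is 1 + 6(3) = 19.
Deadweight loss is the triangle between the curves from 3 to 4.4444: (1/2)(32 - 19)(4.4444 - 3) = 9.3889.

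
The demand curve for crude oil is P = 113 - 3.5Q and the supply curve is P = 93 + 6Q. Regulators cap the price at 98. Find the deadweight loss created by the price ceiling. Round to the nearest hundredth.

7.68

Free-market equilibrium: 113 - 3.5Q = 93 + 6Q gives Q* = 2.1053, P* = 105.6316.
At the ceiling price 98, quantity supplied is (98 - 93)/6 = 0.8333; supply is the short side, so Q = 0.8333 trades at P = 98.
The lost-trades triangle has base Q* - 0.8333 = 1.2719 and height equal to the gap between the curves at Q = 0.8333, which is 110.0833 - 98 = 12.0833. DWL = (1/2)(1.2719)(12.0833) = 7.6846.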